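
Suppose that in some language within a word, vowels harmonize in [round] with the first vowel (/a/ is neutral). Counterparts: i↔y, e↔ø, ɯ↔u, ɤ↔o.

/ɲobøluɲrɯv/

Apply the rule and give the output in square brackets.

/ɯ/ harmonizes with /o/ ([+round]) → [u]

[ɲobøluɲruv]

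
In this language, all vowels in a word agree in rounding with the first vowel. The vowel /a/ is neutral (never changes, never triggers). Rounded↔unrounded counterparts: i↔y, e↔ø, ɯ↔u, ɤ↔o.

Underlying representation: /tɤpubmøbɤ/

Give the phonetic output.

/u/ harmonizes with /ɤ/ ([-round]) → [ɯ]
/ø/ harmonizes with /ɤ/ ([-round]) → [e]

[tɤpɯbmebɤ]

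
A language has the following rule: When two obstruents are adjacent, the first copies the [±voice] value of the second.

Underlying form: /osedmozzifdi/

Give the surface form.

/f/ before /d/ (voiced) → [v]

[osedmozzivdi]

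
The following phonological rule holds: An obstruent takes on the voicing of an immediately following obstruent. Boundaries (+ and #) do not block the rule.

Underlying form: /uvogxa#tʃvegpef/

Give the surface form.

[uvokxa#dʒvekpef]

/g/ before /x/ (voiceless) → [k]
/tʃ/ before /v/ (voiced) → [dʒ]
/g/ before /p/ (voiceless) → [k]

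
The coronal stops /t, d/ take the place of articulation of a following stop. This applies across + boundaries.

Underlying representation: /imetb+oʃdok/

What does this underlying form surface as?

/t/ before /b/ (labial) → [p]

[imepb+oʃdok]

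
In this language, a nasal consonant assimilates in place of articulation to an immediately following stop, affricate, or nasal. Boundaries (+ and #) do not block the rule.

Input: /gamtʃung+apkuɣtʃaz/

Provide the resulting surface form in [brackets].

/m/ before /tʃ/ (palatal) → [ɲ]
/n/ before /g/ (velar) → [ŋ]

[gaɲtʃuŋg+apkuɣtʃaz]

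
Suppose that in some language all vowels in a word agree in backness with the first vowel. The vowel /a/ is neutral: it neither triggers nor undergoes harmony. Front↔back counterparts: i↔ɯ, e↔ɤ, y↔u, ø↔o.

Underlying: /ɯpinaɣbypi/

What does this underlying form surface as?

[ɯpɯnaɣbupɯ]

/i/ harmonizes with /ɯ/ ([+back]) → [ɯ]
/y/ harmonizes with /ɯ/ ([+back]) → [u]
/i/ harmonizes with /ɯ/ ([+back]) → [ɯ]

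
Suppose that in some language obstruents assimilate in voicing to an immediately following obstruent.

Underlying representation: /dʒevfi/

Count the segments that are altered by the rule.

1

/v/ before /f/ (voiceless) → [f]
1 segment changes.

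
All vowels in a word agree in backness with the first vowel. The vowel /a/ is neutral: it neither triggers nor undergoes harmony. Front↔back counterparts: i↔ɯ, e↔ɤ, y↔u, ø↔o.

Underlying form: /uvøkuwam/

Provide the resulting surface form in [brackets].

[uvokuwam]

/ø/ harmonizes with /u/ ([+back]) → [o]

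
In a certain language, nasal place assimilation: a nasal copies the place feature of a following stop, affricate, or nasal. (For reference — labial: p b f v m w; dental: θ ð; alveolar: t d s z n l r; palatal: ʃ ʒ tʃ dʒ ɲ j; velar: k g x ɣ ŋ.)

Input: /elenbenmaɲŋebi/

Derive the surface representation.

/n/ before /b/ (labial) → [m]
/n/ before /m/ (labial) → [m]
/ɲ/ before /ŋ/ (velar) → [ŋ]

[elembemmaŋŋebi]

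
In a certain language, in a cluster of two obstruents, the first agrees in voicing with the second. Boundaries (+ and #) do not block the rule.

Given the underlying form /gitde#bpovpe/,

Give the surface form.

/t/ before /d/ (voiced) → [d]
/b/ before /p/ (voiceless) → [p]
/v/ before /p/ (voiceless) → [f]

[gidde#ppofpe]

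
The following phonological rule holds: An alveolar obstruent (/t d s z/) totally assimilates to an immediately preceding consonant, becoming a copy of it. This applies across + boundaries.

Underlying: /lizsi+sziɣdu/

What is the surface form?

[lizzi+ssiɣɣu]

/s/ after /z/ → [z] (total assimilation)
/z/ after /s/ → [s] (total assimilation)
/d/ after /ɣ/ → [ɣ] (total assimilation)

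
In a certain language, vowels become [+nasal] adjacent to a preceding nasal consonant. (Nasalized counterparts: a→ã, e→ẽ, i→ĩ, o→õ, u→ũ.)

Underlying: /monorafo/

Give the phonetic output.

/o/ after nasal /m/ → [õ]
/o/ after nasal /n/ → [õ]

[mõnõrafo]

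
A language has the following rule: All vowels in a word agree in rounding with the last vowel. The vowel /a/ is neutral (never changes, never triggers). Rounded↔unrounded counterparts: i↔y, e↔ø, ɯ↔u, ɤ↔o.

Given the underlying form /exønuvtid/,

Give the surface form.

/ø/ harmonizes with /i/ ([-round]) → [e]
/u/ harmonizes with /i/ ([-round]) → [ɯ]

[exenɯvtid]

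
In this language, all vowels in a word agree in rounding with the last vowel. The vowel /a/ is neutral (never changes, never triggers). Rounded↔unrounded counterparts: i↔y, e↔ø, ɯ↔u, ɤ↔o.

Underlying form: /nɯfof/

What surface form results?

[nufof]

/ɯ/ harmonizes with /o/ ([+round]) → [u]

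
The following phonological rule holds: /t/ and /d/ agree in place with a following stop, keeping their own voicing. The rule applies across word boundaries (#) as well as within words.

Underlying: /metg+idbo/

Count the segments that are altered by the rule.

2

/t/ before /g/ (velar) → [k]
/d/ before /b/ (labial) → [b]
2 segments change.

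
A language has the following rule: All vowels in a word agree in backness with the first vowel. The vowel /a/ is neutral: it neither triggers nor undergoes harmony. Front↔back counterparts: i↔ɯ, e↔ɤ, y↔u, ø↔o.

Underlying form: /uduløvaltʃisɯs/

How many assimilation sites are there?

2

/ø/ harmonizes with /u/ ([+back]) → [o]
/i/ harmonizes with /u/ ([+back]) → [ɯ]
2 segments change.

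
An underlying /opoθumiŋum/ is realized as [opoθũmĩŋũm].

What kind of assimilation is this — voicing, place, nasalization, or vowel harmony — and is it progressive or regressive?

/u/→[ũ] /i/→[ĩ] /u/→[ũ].
Each target copies a feature from the following segment, so the direction is regressive.

nasalization, regressive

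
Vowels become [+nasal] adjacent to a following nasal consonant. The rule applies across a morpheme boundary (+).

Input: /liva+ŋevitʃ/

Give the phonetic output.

/a/ before nasal /ŋ/ → [ã]

[livã+ŋevitʃ]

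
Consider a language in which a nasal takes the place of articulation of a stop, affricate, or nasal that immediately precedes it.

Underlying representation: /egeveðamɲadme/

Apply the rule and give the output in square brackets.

/ɲ/ after /m/ (labial) → [m]
/m/ after /d/ (alveolar) → [n]

[egeveðammadne]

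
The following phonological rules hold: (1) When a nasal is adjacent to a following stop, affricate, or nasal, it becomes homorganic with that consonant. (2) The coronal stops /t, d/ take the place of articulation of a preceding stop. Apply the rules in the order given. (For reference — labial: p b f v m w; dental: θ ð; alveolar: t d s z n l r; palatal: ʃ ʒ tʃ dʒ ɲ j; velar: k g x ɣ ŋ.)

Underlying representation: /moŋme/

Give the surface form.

Rule 1: /ŋ/ before /m/ (labial) → [m]
After rule 1: momme
Rule 2: no segment meets the rule's conditions; no change.

[momme]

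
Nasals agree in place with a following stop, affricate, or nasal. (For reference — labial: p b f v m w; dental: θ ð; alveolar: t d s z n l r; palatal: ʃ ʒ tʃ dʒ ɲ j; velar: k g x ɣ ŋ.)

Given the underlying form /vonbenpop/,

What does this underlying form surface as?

/n/ before /b/ (labial) → [m]
/n/ before /p/ (labial) → [m]

[vombempop]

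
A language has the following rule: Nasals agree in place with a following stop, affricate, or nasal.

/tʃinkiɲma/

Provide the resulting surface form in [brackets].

[tʃiŋkimma]

/n/ before /k/ (velar) → [ŋ]
/ɲ/ before /m/ (labial) → [m]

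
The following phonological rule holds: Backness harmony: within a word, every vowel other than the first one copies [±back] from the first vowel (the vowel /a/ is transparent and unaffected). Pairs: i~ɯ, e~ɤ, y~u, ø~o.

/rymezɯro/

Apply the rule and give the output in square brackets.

[rymezirø]

/ɯ/ harmonizes with /y/ ([-back]) → [i]
/o/ harmonizes with /y/ ([-back]) → [ø]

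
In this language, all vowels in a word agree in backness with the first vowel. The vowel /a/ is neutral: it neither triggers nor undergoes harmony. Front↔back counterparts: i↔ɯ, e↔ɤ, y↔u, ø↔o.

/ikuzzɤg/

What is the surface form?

/u/ harmonizes with /i/ ([-back]) → [y]
/ɤ/ harmonizes with /i/ ([-back]) → [e]

[ikyzzeg]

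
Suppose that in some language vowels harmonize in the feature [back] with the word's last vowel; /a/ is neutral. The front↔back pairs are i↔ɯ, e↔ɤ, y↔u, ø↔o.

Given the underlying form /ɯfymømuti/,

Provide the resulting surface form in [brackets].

/ɯ/ harmonizes with /i/ ([-back]) → [i]
/u/ harmonizes with /i/ ([-back]) → [y]

[ifymømyti]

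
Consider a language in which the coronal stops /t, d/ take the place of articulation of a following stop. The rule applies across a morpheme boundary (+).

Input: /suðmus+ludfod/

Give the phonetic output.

no segment meets the rule's conditions; no change.

[suðmus+ludfod]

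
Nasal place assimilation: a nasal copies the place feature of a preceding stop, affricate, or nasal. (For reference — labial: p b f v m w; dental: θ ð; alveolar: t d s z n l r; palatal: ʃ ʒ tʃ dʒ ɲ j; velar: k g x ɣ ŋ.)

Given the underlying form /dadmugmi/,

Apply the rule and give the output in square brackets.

/m/ after /d/ (alveolar) → [n]
/m/ after /g/ (velar) → [ŋ]

[dadnugŋi]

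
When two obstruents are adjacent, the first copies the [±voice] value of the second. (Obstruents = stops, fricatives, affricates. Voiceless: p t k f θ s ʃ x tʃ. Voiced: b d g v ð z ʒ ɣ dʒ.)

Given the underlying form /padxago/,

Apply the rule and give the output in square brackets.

[patxago]

/d/ before /x/ (voiceless) → [t]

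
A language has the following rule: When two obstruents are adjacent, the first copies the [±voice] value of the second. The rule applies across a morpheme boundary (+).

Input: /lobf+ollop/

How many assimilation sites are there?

1

/b/ before /f/ (voiceless) → [p]
1 segment changes.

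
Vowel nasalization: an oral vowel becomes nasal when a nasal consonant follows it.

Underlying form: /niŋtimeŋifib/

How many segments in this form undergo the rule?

/i/ before nasal /ŋ/ → [ĩ]
/i/ before nasal /m/ → [ĩ]
/e/ before nasal /ŋ/ → [ẽ]
3 segments change.

3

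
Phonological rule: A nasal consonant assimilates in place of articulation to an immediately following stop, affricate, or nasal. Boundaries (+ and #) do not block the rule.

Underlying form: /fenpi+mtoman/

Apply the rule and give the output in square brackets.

/n/ before /p/ (labial) → [m]
/m/ before /t/ (alveolar) → [n]

[fempi+ntoman]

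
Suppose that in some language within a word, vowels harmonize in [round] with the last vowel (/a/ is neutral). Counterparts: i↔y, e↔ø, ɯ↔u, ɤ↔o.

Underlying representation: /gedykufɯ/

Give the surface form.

/y/ harmonizes with /ɯ/ ([-round]) → [i]
/u/ harmonizes with /ɯ/ ([-round]) → [ɯ]

[gedikɯfɯ]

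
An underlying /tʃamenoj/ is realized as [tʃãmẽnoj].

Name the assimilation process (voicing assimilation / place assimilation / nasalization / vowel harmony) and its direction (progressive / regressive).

/a/→[ã] /e/→[ẽ].
Each target copies a feature from the following segment, so the direction is regressive.

nasalization, regressive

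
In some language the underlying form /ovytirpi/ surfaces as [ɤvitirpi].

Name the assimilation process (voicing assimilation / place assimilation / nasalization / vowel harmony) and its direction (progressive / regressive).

/o/→[ɤ] /y/→[i].
Vowels agree with the last vowel, so the harmony is regressive.

vowel harmony, regressive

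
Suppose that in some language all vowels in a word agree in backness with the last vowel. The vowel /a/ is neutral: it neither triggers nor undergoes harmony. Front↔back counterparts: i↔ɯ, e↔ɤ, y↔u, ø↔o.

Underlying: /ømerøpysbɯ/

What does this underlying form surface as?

/ø/ harmonizes with /ɯ/ ([+back]) → [o]
/e/ harmonizes with /ɯ/ ([+back]) → [ɤ]
/ø/ harmonizes with /ɯ/ ([+back]) → [o]
/y/ harmonizes with /ɯ/ ([+back]) → [u]

[omɤropusbɯ]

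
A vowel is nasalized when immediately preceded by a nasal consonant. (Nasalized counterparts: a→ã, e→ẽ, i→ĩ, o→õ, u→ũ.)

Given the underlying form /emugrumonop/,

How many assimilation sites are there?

/u/ after nasal /m/ → [ũ]
/o/ after nasal /m/ → [õ]
/o/ after nasal /n/ → [õ]
3 segments change.

3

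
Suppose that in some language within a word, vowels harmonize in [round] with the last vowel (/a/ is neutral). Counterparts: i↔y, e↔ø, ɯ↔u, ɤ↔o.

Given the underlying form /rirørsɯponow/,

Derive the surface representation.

/i/ harmonizes with /o/ ([+round]) → [y]
/ɯ/ harmonizes with /o/ ([+round]) → [u]

[ryrørsuponow]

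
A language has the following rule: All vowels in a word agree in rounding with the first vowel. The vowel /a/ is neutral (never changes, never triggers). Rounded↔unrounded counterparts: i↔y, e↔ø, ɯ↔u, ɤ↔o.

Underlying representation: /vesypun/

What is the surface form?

[vesipɯn]

/y/ harmonizes with /e/ ([-round]) → [i]
/u/ harmonizes with /e/ ([-round]) → [ɯ]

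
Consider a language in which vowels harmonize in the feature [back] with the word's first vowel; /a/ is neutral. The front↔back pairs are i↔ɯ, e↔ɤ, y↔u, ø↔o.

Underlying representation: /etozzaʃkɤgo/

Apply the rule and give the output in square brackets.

[etøzzaʃkegø]

/o/ harmonizes with /e/ ([-back]) → [ø]
/ɤ/ harmonizes with /e/ ([-back]) → [e]
/o/ harmonizes with /e/ ([-back]) → [ø]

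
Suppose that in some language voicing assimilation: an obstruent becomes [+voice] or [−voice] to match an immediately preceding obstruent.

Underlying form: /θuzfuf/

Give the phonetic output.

/f/ after /z/ (voiced) → [v]

[θuzvuf]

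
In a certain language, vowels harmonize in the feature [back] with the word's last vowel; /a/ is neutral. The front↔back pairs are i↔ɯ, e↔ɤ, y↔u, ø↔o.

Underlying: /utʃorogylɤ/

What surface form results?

/y/ harmonizes with /ɤ/ ([+back]) → [u]

[utʃorogulɤ]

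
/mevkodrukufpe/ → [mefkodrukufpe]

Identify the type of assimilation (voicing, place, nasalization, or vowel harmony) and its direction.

/v/→[f].
Each target copies a feature from the following segment, so the direction is regressive.

voicing assimilation, regressive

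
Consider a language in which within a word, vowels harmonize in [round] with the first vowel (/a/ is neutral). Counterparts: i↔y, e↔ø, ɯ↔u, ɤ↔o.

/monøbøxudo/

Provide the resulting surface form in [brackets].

[monøbøxudo]

no segment meets the rule's conditions; no change.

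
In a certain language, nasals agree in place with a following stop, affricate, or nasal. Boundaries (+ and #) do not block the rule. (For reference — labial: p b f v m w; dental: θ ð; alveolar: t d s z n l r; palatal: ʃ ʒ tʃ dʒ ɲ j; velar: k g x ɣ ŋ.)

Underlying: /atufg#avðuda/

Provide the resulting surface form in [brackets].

[atufg#avðuda]

no segment meets the rule's conditions; no change.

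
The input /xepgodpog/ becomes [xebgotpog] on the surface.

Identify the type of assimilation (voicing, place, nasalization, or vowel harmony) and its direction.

voicing assimilation, regressive

/p/→[b] /d/→[t].
Each target copies a feature from the following segment, so the direction is regressive.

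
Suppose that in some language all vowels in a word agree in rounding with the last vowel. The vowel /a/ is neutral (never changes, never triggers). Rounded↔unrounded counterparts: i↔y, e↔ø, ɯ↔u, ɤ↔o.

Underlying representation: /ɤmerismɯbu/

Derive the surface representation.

[omørysmubu]

/ɤ/ harmonizes with /u/ ([+round]) → [o]
/e/ harmonizes with /u/ ([+round]) → [ø]
/i/ harmonizes with /u/ ([+round]) → [y]
/ɯ/ harmonizes with /u/ ([+round]) → [u]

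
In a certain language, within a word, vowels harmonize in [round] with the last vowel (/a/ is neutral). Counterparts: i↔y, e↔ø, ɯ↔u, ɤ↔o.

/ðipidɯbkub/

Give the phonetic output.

/i/ harmonizes with /u/ ([+round]) → [y]
/i/ harmonizes with /u/ ([+round]) → [y]
/ɯ/ harmonizes with /u/ ([+round]) → [u]

[ðypydubkub]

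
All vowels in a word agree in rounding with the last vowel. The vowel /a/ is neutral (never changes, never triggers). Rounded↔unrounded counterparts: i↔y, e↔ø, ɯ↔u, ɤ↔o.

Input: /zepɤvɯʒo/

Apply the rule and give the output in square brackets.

[zøpovuʒo]

/e/ harmonizes with /o/ ([+round]) → [ø]
/ɤ/ harmonizes with /o/ ([+round]) → [o]
/ɯ/ harmonizes with /o/ ([+round]) → [u]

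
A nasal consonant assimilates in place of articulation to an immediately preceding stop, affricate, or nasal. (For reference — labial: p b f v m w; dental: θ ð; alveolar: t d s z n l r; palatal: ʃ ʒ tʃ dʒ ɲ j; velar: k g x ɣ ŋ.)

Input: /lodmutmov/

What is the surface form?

[lodnutnov]

/m/ after /d/ (alveolar) → [n]
/m/ after /t/ (alveolar) → [n]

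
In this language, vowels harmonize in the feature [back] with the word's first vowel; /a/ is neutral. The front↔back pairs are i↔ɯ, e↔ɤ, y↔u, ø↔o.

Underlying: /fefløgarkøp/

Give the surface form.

no segment meets the rule's conditions; no change.

[fefløgarkøp]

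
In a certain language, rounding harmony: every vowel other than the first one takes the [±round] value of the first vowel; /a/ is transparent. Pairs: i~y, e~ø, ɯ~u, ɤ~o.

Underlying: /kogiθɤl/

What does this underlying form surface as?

/i/ harmonizes with /o/ ([+round]) → [y]
/ɤ/ harmonizes with /o/ ([+round]) → [o]

[kogyθol]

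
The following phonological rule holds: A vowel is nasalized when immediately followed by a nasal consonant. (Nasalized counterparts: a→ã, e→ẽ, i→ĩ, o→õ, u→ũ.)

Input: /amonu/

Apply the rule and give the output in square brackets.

[ãmõnu]

/a/ before nasal /m/ → [ã]
/o/ before nasal /n/ → [õ]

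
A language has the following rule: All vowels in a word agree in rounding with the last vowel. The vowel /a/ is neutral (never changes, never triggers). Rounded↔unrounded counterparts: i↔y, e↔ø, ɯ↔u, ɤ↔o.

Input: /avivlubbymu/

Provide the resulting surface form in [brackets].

/i/ harmonizes with /u/ ([+round]) → [y]

[avyvlubbymu]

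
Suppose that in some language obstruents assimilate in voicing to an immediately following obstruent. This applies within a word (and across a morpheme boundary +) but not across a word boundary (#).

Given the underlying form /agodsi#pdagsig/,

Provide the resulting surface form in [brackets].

/d/ before /s/ (voiceless) → [t]
/p/ before /d/ (voiced) → [b]
/g/ before /s/ (voiceless) → [k]

[agotsi#bdaksig]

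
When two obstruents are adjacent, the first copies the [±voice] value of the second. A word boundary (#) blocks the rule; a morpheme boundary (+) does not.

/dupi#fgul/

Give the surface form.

[dupi#vgul]

/f/ before /g/ (voiced) → [v]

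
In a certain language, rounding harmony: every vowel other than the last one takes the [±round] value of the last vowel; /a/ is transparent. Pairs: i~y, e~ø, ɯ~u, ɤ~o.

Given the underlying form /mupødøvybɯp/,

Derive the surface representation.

/u/ harmonizes with /ɯ/ ([-round]) → [ɯ]
/ø/ harmonizes with /ɯ/ ([-round]) → [e]
/ø/ harmonizes with /ɯ/ ([-round]) → [e]
/y/ harmonizes with /ɯ/ ([-round]) → [i]

[mɯpedevibɯp]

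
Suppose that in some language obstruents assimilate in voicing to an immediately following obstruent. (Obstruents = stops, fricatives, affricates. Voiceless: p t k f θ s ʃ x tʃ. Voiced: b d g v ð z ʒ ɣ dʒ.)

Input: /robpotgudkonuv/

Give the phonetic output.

[roppodgutkonuv]

/b/ before /p/ (voiceless) → [p]
/t/ before /g/ (voiced) → [d]
/d/ before /k/ (voiceless) → [t]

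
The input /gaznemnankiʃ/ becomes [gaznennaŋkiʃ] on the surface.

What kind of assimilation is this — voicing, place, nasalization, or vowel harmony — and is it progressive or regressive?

/m/→[n] /n/→[ŋ].
Each target copies a feature from the following segment, so the direction is regressive.

place assimilation, regressive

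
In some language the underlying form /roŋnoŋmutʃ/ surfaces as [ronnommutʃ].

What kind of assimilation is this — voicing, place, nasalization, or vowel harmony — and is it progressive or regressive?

/ŋ/→[n] /ŋ/→[m].
Each target copies a feature from the following segment, so the direction is regressive.

place assimilation, regressive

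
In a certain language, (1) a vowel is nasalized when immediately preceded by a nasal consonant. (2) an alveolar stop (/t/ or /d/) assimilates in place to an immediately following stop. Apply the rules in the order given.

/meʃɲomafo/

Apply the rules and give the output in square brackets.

Rule 1: /e/ after nasal /m/ → [ẽ]
Rule 1: /o/ after nasal /ɲ/ → [õ]
Rule 1: /a/ after nasal /m/ → [ã]
After rule 1: mẽʃɲõmãfo
Rule 2: no segment meets the rule's conditions; no change.

[mẽʃɲõmãfo]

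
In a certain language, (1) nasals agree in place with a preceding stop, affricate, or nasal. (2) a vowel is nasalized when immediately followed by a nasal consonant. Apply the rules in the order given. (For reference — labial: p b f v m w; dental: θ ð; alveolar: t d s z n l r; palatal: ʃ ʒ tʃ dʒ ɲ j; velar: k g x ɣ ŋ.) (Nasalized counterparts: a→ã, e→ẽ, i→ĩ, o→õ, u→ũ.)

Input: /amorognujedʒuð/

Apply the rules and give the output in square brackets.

[ãmorogŋujedʒuð]

Rule 1: /n/ after /g/ (velar) → [ŋ]
After rule 1: amorogŋujedʒuð
Rule 2: /a/ before nasal /m/ → [ã]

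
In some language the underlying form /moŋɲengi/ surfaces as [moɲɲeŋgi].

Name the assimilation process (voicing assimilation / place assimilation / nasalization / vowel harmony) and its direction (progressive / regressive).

place assimilation, regressive

/ŋ/→[ɲ] /n/→[ŋ].
Each target copies a feature from the following segment, so the direction is regressive.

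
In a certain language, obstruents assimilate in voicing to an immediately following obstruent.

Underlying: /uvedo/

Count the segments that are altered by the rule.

0

No segment meets the rule's conditions.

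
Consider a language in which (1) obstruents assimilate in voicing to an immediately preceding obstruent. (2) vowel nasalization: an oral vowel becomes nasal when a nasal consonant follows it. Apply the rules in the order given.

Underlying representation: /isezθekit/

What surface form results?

Rule 1: /θ/ after /z/ (voiced) → [ð]
After rule 1: isezðekit
Rule 2: no segment meets the rule's conditions; no change.

[isezðekit]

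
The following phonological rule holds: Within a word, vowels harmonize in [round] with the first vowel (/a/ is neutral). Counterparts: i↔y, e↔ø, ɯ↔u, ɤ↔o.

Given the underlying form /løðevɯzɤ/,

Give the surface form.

/e/ harmonizes with /ø/ ([+round]) → [ø]
/ɯ/ harmonizes with /ø/ ([+round]) → [u]
/ɤ/ harmonizes with /ø/ ([+round]) → [o]

[løðøvuzo]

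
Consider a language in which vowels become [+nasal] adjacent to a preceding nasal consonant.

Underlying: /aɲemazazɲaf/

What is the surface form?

/e/ after nasal /ɲ/ → [ẽ]
/a/ after nasal /m/ → [ã]
/a/ after nasal /ɲ/ → [ã]

[aɲẽmãzazɲãf]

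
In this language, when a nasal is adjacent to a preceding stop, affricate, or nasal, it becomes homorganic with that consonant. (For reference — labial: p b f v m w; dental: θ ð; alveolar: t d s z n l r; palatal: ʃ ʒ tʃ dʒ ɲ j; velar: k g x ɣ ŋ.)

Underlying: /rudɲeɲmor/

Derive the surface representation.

[rudneɲɲor]

/ɲ/ after /d/ (alveolar) → [n]
/m/ after /ɲ/ (palatal) → [ɲ]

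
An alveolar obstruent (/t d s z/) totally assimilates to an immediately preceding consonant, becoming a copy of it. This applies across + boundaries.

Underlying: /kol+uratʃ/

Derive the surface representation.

[kol+uratʃ]

no segment meets the rule's conditions; no change.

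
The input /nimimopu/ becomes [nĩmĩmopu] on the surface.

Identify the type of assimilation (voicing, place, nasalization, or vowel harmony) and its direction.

nasalization, regressive

/i/→[ĩ] /i/→[ĩ].
Each target copies a feature from the following segment, so the direction is regressive.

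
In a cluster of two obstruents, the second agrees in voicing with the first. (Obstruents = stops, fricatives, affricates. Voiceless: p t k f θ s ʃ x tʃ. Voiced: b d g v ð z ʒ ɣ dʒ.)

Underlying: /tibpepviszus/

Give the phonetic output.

/p/ after /b/ (voiced) → [b]
/v/ after /p/ (voiceless) → [f]
/z/ after /s/ (voiceless) → [s]

[tibbepfissus]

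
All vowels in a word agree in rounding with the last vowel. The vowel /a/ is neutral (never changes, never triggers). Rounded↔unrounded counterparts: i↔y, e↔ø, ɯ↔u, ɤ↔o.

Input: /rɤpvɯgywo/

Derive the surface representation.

[ropvugywo]

/ɤ/ harmonizes with /o/ ([+round]) → [o]
/ɯ/ harmonizes with /o/ ([+round]) → [u]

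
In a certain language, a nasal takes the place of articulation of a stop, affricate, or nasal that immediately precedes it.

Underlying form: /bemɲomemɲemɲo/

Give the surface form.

[bemmomemmemmo]

/ɲ/ after /m/ (labial) → [m]
/ɲ/ after /m/ (labial) → [m]
/ɲ/ after /m/ (labial) → [m]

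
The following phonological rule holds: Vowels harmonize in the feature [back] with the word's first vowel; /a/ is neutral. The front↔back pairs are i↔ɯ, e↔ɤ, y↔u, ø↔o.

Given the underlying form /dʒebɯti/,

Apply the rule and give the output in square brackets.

/ɯ/ harmonizes with /e/ ([-back]) → [i]

[dʒebiti]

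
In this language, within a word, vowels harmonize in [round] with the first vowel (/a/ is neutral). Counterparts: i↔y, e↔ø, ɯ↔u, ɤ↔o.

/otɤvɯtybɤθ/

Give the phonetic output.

/ɤ/ harmonizes with /o/ ([+round]) → [o]
/ɯ/ harmonizes with /o/ ([+round]) → [u]
/ɤ/ harmonizes with /o/ ([+round]) → [o]

[otovutyboθ]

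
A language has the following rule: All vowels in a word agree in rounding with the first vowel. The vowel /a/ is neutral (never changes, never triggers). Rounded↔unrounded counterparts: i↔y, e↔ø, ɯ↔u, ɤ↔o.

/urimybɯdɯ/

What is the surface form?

/i/ harmonizes with /u/ ([+round]) → [y]
/ɯ/ harmonizes with /u/ ([+round]) → [u]
/ɯ/ harmonizes with /u/ ([+round]) → [u]

[urymybudu]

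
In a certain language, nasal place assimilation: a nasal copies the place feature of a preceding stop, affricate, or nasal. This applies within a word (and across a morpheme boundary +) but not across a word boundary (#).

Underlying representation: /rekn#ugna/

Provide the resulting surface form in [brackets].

[rekŋ#ugŋa]

/n/ after /k/ (velar) → [ŋ]
/n/ after /g/ (velar) → [ŋ]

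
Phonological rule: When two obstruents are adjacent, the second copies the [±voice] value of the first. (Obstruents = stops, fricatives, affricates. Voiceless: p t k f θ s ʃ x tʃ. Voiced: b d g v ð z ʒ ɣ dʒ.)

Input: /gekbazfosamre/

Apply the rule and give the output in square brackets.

/b/ after /k/ (voiceless) → [p]
/f/ after /z/ (voiced) → [v]

[gekpazvosamre]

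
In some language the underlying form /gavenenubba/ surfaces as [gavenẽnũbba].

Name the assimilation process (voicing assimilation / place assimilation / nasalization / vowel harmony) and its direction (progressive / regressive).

/e/→[ẽ] /u/→[ũ].
Each target copies a feature from the preceding segment, so the direction is progressive.

nasalization, progressive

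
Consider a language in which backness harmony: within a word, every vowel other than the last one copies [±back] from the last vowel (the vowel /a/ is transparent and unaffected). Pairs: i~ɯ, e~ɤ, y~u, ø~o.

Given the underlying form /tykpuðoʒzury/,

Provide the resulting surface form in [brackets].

/u/ harmonizes with /y/ ([-back]) → [y]
/o/ harmonizes with /y/ ([-back]) → [ø]
/u/ harmonizes with /y/ ([-back]) → [y]

[tykpyðøʒzyry]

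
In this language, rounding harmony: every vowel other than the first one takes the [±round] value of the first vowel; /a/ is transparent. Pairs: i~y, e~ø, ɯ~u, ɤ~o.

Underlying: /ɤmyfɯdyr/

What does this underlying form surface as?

/y/ harmonizes with /ɤ/ ([-round]) → [i]
/y/ harmonizes with /ɤ/ ([-round]) → [i]

[ɤmifɯdir]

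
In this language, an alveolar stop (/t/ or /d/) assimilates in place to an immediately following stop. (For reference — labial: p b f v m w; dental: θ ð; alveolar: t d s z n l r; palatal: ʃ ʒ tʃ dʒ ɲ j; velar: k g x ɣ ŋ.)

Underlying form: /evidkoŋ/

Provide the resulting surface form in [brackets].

[evigkoŋ]

/d/ before /k/ (velar) → [g]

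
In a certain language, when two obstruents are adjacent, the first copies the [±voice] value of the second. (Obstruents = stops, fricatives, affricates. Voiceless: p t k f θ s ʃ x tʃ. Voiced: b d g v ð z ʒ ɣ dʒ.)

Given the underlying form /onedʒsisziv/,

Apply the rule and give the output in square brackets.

/dʒ/ before /s/ (voiceless) → [tʃ]
/s/ before /z/ (voiced) → [z]

[onetʃsizziv]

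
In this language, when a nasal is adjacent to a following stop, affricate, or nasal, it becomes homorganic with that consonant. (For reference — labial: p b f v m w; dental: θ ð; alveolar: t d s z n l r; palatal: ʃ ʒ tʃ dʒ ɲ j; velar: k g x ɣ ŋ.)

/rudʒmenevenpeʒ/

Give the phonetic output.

/n/ before /p/ (labial) → [m]

[rudʒmenevempeʒ]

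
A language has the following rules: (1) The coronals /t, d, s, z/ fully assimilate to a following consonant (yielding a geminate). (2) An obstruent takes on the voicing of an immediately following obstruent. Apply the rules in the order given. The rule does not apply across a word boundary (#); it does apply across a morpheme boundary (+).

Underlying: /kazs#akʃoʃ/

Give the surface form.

[kass#akʃoʃ]

Rule 1: /z/ before /s/ → [s] (total assimilation)
After rule 1: kass#akʃoʃ
Rule 2: no segment meets the rule's conditions; no change.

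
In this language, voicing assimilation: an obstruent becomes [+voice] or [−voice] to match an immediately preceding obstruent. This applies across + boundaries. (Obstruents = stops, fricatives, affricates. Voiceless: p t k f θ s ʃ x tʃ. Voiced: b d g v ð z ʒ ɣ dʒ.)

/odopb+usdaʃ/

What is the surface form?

/b/ after /p/ (voiceless) → [p]
/d/ after /s/ (voiceless) → [t]

[odopp+ustaʃ]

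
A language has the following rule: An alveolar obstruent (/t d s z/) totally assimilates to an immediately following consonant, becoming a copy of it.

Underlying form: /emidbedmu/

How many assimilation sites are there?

/d/ before /b/ → [b] (total assimilation)
/d/ before /m/ → [m] (total assimilation)
2 segments change.

2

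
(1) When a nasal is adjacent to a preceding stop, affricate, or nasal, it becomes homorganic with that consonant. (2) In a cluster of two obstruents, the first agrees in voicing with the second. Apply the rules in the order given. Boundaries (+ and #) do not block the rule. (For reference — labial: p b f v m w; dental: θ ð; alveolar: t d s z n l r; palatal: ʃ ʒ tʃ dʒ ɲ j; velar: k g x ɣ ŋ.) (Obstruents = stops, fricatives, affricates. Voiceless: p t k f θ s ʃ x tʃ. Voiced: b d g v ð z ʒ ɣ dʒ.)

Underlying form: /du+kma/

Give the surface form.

Rule 1: /m/ after /k/ (velar) → [ŋ]
After rule 1: du+kŋa
Rule 2: no segment meets the rule's conditions; no change.

[du+kŋa]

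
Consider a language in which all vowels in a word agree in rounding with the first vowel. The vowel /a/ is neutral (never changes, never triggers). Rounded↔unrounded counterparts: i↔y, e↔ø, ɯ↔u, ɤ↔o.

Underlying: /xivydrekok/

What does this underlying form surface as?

/y/ harmonizes with /i/ ([-round]) → [i]
/o/ harmonizes with /i/ ([-round]) → [ɤ]

[xividrekɤk]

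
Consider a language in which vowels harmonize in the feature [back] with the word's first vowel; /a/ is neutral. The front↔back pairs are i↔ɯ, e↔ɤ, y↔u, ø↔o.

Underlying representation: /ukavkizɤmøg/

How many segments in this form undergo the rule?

/i/ harmonizes with /u/ ([+back]) → [ɯ]
/ø/ harmonizes with /u/ ([+back]) → [o]
2 segments change.

2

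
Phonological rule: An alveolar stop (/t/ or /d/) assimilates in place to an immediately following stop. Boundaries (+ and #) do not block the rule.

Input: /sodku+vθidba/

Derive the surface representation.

[sogku+vθibba]

/d/ before /k/ (velar) → [g]
/d/ before /b/ (labial) → [b]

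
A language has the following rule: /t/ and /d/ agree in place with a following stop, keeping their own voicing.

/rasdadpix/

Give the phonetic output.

/d/ before /p/ (labial) → [b]

[rasdabpix]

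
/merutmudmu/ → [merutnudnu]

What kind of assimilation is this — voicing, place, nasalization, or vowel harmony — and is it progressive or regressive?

/m/→[n] /m/→[n].
Each target copies a feature from the preceding segment, so the direction is progressive.

place assimilation, progressive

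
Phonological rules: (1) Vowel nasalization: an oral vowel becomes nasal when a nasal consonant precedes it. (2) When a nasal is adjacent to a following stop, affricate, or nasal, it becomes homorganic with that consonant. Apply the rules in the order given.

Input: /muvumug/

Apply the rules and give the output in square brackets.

[mũvumũg]

Rule 1: /u/ after nasal /m/ → [ũ]
Rule 1: /u/ after nasal /m/ → [ũ]
After rule 1: mũvumũg
Rule 2: no segment meets the rule's conditions; no change.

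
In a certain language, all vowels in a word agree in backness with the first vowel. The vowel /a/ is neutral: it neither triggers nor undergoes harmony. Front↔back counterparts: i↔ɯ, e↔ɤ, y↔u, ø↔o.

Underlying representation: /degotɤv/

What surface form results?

/o/ harmonizes with /e/ ([-back]) → [ø]
/ɤ/ harmonizes with /e/ ([-back]) → [e]

[degøtev]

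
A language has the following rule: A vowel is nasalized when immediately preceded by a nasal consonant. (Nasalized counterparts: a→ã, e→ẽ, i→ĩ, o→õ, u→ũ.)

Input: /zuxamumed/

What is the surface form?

/u/ after nasal /m/ → [ũ]
/e/ after nasal /m/ → [ẽ]

[zuxamũmẽd]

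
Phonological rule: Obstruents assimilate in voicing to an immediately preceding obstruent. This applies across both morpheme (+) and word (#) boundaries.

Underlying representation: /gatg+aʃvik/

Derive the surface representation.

[gatk+aʃfik]

/g/ after /t/ (voiceless) → [k]
/v/ after /ʃ/ (voiceless) → [f]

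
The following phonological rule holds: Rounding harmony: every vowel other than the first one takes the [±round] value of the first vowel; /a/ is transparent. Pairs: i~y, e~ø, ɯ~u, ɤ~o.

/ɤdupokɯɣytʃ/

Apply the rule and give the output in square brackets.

/u/ harmonizes with /ɤ/ ([-round]) → [ɯ]
/o/ harmonizes with /ɤ/ ([-round]) → [ɤ]
/y/ harmonizes with /ɤ/ ([-round]) → [i]

[ɤdɯpɤkɯɣitʃ]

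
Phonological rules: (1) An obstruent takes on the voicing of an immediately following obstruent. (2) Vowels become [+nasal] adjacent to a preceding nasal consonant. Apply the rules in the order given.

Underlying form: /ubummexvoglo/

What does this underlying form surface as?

Rule 1: /x/ before /v/ (voiced) → [ɣ]
After rule 1: ubummeɣvoglo
Rule 2: /e/ after nasal /m/ → [ẽ]

[ubummẽɣvoglo]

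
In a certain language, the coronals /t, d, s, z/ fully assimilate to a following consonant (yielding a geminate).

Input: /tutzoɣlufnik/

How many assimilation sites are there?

1

/t/ before /z/ → [z] (total assimilation)
1 segment changes.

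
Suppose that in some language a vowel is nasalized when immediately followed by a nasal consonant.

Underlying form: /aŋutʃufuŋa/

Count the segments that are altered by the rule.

2

/a/ before nasal /ŋ/ → [ã]
/u/ before nasal /ŋ/ → [ũ]
2 segments change.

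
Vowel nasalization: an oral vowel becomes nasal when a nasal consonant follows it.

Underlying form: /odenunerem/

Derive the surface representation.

/e/ before nasal /n/ → [ẽ]
/u/ before nasal /n/ → [ũ]
/e/ before nasal /m/ → [ẽ]

[odẽnũnerẽm]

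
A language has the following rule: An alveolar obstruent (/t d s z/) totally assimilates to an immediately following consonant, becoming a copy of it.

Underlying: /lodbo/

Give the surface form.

/d/ before /b/ → [b] (total assimilation)

[lobbo]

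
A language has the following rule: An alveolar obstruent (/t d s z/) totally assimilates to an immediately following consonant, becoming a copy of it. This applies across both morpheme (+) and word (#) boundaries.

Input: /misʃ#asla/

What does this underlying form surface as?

/s/ before /ʃ/ → [ʃ] (total assimilation)
/s/ before /l/ → [l] (total assimilation)

[miʃʃ#alla]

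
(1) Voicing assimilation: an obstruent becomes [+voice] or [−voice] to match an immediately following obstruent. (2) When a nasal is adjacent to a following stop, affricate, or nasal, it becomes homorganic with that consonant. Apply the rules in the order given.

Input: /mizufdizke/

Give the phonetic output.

[mizuvdiske]

Rule 1: /f/ before /d/ (voiced) → [v]
Rule 1: /z/ before /k/ (voiceless) → [s]
After rule 1: mizuvdiske
Rule 2: no segment meets the rule's conditions; no change.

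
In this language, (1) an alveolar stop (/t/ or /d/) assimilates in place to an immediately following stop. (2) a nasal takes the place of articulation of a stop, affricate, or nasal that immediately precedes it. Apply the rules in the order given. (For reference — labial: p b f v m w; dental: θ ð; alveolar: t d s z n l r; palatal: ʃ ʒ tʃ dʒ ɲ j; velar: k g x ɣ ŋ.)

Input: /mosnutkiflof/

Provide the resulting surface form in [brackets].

[mosnukkiflof]

Rule 1: /t/ before /k/ (velar) → [k]
After rule 1: mosnukkiflof
Rule 2: no segment meets the rule's conditions; no change.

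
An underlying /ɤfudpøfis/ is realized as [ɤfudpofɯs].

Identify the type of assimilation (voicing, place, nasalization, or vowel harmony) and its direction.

vowel harmony, progressive

/ø/→[o] /i/→[ɯ].
Vowels agree with the first vowel, so the harmony is progressive.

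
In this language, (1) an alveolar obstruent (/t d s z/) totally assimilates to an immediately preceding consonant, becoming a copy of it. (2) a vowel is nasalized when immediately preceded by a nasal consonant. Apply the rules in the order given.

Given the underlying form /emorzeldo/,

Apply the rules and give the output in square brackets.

[emõrrello]

Rule 1: /z/ after /r/ → [r] (total assimilation)
Rule 1: /d/ after /l/ → [l] (total assimilation)
After rule 1: emorrello
Rule 2: /o/ after nasal /m/ → [õ]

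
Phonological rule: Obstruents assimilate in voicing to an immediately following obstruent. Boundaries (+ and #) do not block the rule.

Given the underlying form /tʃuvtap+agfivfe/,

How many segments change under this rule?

/v/ before /t/ (voiceless) → [f]
/g/ before /f/ (voiceless) → [k]
/v/ before /f/ (voiceless) → [f]
3 segments change.

3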